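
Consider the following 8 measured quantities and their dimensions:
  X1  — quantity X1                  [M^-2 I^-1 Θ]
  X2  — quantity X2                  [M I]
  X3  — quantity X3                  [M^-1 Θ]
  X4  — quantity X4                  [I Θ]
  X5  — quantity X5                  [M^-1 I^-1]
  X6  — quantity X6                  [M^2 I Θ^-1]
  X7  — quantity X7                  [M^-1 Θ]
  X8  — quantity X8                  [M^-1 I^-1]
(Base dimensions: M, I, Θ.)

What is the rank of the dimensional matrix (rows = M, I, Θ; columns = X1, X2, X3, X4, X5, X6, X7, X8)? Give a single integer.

Dimensional matrix (M×I×Θ by X1×X2×X3×X4×X5×X6×X7×X8):
  M: [-2  1 -1  0 -1  2 -1 -1]
  I: [-1  1  0  1 -1  1  0 -1]
  Θ: [ 1  0  1  1  0 -1  1  0]
RREF → pivots at {X1,X2} ⇒ r = 2

2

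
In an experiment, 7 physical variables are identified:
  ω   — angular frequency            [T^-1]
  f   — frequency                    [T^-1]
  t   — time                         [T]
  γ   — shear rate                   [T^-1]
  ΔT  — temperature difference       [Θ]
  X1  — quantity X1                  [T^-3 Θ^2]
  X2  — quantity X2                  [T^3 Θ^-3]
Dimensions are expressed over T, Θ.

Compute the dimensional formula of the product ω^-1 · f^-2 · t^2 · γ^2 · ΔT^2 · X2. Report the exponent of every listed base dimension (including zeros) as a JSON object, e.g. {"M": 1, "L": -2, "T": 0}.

{"T": 6, "Θ": -1}

Exponent matrix [T,Θ] × [ω,f,t,γ,ΔT,X1,X2]:
  T: [-1 -1  1 -1  0 -3  3]
  Θ: [ 0  0  0  0  1  2 -3]
  [T]: (-1)·-1+(-2)·-1+(2)·1+(2)·-1+(2)·0+(1)·3 = 6
  [Θ]: (-1)·0+(-2)·0+(2)·0+(2)·0+(2)·1+(1)·-3 = -1
⇒ T^6 Θ^-1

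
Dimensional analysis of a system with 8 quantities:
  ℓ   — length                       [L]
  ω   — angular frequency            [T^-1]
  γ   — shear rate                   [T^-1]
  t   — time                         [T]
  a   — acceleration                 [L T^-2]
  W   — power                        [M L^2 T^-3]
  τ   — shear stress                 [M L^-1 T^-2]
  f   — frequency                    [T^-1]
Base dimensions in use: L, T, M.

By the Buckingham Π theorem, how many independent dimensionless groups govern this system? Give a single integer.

Exponent matrix [L,T,M] × [ℓ,ω,γ,t,a,W,τ,f]:
  L: [ 1  0  0  0  1  2 -1  0]
  T: [ 0 -1 -1  1 -2 -3 -2 -1]
  M: [ 0  0  0  0  0  1  1  0]
Echelon form has 3 nonzero rows (pivots: ℓ,ω,W)
8 vars − rank 3 = 5 Π groups

5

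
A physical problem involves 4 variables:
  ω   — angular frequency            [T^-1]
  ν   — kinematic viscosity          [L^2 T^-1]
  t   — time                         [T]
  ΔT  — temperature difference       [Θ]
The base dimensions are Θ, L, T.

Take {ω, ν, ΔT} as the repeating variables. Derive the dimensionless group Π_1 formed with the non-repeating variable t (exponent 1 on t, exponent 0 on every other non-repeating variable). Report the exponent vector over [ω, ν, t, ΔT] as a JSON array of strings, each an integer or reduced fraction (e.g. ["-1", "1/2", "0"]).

["1", "0", "1", "0"]

Write exponents as rows Θ,L,T / cols ω,ν,t,ΔT:
  Θ: [ 0  0  0  1]
  L: [ 0  2  0  0]
  T: [-1 -1  1  0]
Echelon form has 3 nonzero rows (pivots: ω,ν,ΔT)
Pivot set = {ω,ν,ΔT}, free = {t}
RREF:
  r0: [   1    0   -1    0]
  r1: [   0    1    0    0]
  r2: [   0    0    0    1]
Fix exponent of t at 1; solve each RREF row for its pivot's exponent:
  r0: exp(ω) + (-1)·1 = 0 ⇒ exp(ω) = 1
  r1: exp(ν) + (0)·1 = 0 ⇒ exp(ν) = 0
  r2: exp(ΔT) + (0)·1 = 0 ⇒ exp(ΔT) = 0
Π_1 = ω · t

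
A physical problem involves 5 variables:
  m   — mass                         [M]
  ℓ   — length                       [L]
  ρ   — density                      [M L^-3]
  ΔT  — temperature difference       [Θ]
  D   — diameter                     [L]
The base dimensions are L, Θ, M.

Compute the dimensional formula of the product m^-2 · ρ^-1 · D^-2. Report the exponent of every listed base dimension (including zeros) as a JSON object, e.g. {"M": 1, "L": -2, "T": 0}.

Dimensional matrix (L×Θ×M by m×ℓ×ρ×ΔT×D):
  L: [ 0  1 -3  0  1]
  Θ: [ 0  0  0  1  0]
  M: [ 1  0  1  0  0]
  [L]: (-2)·0+(-1)·-3+(-2)·1 = 1
  [Θ]: (-2)·0+(-1)·0+(-2)·0 = 0
  [M]: (-2)·1+(-1)·1+(-2)·0 = -3
⇒ L M^-3

{"L": 1, "Θ": 0, "M": -3}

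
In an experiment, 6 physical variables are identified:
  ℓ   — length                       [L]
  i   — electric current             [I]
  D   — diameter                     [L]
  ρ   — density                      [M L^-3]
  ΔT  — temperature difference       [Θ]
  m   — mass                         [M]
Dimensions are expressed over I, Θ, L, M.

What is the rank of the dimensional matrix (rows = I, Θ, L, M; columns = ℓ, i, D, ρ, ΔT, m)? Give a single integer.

4

Exponent matrix [I,Θ,L,M] × [ℓ,i,D,ρ,ΔT,m]:
  I: [ 0  1  0  0  0  0]
  Θ: [ 0  0  0  0  1  0]
  L: [ 1  0  1 -3  0  0]
  M: [ 0  0  0  1  0  1]
RREF → pivots at {ℓ,i,ρ,ΔT} ⇒ r = 4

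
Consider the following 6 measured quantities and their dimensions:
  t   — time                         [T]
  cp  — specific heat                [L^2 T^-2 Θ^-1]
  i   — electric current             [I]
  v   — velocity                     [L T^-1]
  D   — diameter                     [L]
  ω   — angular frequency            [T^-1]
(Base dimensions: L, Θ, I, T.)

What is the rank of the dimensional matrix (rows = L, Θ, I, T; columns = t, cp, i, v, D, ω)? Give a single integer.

Exponent matrix [L,Θ,I,T] × [t,cp,i,v,D,ω]:
  L: [ 0  2  0  1  1  0]
  Θ: [ 0 -1  0  0  0  0]
  I: [ 0  0  1  0  0  0]
  T: [ 1 -2  0 -1  0 -1]
Row reduction gives pivot columns t,cp,i,v; rank = 4

4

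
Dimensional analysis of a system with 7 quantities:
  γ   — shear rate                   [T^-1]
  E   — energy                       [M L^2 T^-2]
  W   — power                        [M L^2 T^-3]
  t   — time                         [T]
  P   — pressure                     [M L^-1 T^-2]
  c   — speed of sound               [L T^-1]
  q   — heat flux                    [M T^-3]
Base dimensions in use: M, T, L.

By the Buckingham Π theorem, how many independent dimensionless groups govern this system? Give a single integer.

4

Write exponents as rows M,T,L / cols γ,E,W,t,P,c,q:
  M: [ 0  1  1  0  1  0  1]
  T: [-1 -2 -3  1 -2 -1 -3]
  L: [ 0  2  2  0 -1  1  0]
RREF → pivots at {γ,E,P} ⇒ r = 3
Π count = n − r = 7 − 3 = 4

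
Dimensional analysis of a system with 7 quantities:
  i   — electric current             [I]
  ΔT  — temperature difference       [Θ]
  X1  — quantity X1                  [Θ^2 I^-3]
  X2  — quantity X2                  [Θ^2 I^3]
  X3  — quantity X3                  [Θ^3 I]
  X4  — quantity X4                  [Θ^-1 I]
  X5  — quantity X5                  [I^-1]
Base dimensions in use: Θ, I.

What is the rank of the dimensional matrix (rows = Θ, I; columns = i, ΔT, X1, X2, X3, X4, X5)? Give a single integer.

2

Write exponents as rows Θ,I / cols i,ΔT,X1,X2,X3,X4,X5:
  Θ: [ 0  1  2  2  3 -1  0]
  I: [ 1  0 -3  3  1  1 -1]
RREF → pivots at {i,ΔT} ⇒ r = 2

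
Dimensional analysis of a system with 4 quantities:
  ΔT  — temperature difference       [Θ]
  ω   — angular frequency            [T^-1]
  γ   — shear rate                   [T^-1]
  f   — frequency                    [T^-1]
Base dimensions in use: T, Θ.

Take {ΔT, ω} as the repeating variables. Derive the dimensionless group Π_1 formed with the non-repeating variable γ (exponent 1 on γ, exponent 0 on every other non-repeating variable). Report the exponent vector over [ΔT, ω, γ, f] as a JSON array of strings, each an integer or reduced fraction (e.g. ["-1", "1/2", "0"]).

["0", "-1", "1", "0"]

Exponent matrix [T,Θ] × [ΔT,ω,γ,f]:
  T: [ 0 -1 -1 -1]
  Θ: [ 1  0  0  0]
RREF → pivots at {ΔT,ω} ⇒ r = 2
Repeat: ΔT,ω; free: γ,f
RREF:
  r0: [   1    0    0    0]
  r1: [   0    1    1    1]
Fix exponent of γ at 1, f at 0; solve each RREF row for its pivot's exponent:
  r0: exp(ΔT) + (0)·1 = 0 ⇒ exp(ΔT) = 0
  r1: exp(ω) + (1)·1 = 0 ⇒ exp(ω) = -1
Π_1 = ω^-1 · γ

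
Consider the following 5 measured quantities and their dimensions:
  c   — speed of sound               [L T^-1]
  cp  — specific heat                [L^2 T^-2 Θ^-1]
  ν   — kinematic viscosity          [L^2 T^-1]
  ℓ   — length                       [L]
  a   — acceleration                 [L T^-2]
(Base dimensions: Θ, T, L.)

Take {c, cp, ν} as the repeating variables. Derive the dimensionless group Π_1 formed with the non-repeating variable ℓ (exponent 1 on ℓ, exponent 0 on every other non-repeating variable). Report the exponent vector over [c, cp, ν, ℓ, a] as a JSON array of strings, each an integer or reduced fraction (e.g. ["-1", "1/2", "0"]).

["1", "0", "-1", "1", "0"]

Dimensional matrix (Θ×T×L by c×cp×ν×ℓ×a):
  Θ: [ 0 -1  0  0  0]
  T: [-1 -2 -1  0 -2]
  L: [ 1  2  2  1  1]
RREF → pivots at {c,cp,ν} ⇒ r = 3
Repeat: c,cp,ν; free: ℓ,a
RREF:
  r0: [   1    0    0   -1    3]
  r1: [   0    1    0    0    0]
  r2: [   0    0    1    1   -1]
Fix exponent of ℓ at 1, a at 0; solve each RREF row for its pivot's exponent:
  r0: exp(c) + (-1)·1 = 0 ⇒ exp(c) = 1
  r1: exp(cp) + (0)·1 = 0 ⇒ exp(cp) = 0
  r2: exp(ν) + (1)·1 = 0 ⇒ exp(ν) = -1
Π_1 = c · ν^-1 · ℓ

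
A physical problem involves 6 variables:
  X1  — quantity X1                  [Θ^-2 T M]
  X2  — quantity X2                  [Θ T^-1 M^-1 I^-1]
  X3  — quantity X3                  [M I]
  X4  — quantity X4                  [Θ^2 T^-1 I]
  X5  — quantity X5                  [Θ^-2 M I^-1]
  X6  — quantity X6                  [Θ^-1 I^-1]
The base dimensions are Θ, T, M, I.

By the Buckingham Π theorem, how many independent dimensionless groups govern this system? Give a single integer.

Dimensional matrix (Θ×T×M×I by X1×X2×X3×X4×X5×X6):
  Θ: [-2  1  0  2 -2 -1]
  T: [ 1 -1  0 -1  0  0]
  M: [ 1 -1  1  0  1  0]
  I: [ 0 -1  1  1 -1 -1]
Row reduction gives pivot columns X1,X2,X3; rank = 3
Π count = n − r = 6 − 3 = 3

3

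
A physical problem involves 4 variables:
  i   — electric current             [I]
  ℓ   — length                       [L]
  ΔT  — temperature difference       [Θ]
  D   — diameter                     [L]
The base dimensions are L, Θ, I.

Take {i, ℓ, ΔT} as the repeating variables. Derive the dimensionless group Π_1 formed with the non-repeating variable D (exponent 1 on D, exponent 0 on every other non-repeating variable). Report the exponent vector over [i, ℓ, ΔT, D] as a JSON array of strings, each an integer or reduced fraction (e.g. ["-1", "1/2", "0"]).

Dimensional matrix (L×Θ×I by i×ℓ×ΔT×D):
  L: [ 0  1  0  1]
  Θ: [ 0  0  1  0]
  I: [ 1  0  0  0]
RREF → pivots at {i,ℓ,ΔT} ⇒ r = 3
Repeat: i,ℓ,ΔT; free: D
RREF:
  r0: [   1    0    0    0]
  r1: [   0    1    0    1]
  r2: [   0    0    1    0]
Fix exponent of D at 1; solve each RREF row for its pivot's exponent:
  r0: exp(i) + (0)·1 = 0 ⇒ exp(i) = 0
  r1: exp(ℓ) + (1)·1 = 0 ⇒ exp(ℓ) = -1
  r2: exp(ΔT) + (0)·1 = 0 ⇒ exp(ΔT) = 0
Π_1 = ℓ^-1 · D

["0", "-1", "0", "1"]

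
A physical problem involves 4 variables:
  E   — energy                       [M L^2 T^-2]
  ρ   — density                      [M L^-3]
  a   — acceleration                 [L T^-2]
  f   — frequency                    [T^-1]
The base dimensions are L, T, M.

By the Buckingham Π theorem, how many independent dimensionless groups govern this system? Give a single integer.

Write exponents as rows L,T,M / cols E,ρ,a,f:
  L: [ 2 -3  1  0]
  T: [-2  0 -2 -1]
  M: [ 1  1  0  0]
RREF → pivots at {E,ρ,a} ⇒ r = 3
Π count = n − r = 4 − 3 = 1

1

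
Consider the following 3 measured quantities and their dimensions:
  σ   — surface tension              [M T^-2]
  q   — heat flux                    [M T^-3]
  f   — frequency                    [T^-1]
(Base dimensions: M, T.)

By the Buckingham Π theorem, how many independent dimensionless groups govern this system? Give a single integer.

1

Write exponents as rows M,T / cols σ,q,f:
  M: [ 1  1  0]
  T: [-2 -3 -1]
Echelon form has 2 nonzero rows (pivots: σ,q)
n=3, r=2 ⇒ 1 dimensionless group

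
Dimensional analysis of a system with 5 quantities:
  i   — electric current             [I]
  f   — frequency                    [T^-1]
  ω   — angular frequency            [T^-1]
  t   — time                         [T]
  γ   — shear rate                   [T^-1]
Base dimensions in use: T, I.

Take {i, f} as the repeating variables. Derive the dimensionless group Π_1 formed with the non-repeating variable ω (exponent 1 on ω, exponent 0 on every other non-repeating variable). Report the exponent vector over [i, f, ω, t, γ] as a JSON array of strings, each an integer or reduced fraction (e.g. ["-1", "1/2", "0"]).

Dimensional matrix (T×I by i×f×ω×t×γ):
  T: [ 0 -1 -1  1 -1]
  I: [ 1  0  0  0  0]
Echelon form has 2 nonzero rows (pivots: i,f)
Repeat: i,f; free: ω,t,γ
RREF:
  r0: [   1    0    0    0    0]
  r1: [   0    1    1   -1    1]
Fix exponent of ω at 1, t at 0, γ at 0; solve each RREF row for its pivot's exponent:
  r0: exp(i) + (0)·1 = 0 ⇒ exp(i) = 0
  r1: exp(f) + (1)·1 = 0 ⇒ exp(f) = -1
Π_1 = f^-1 · ω

["0", "-1", "1", "0", "0"]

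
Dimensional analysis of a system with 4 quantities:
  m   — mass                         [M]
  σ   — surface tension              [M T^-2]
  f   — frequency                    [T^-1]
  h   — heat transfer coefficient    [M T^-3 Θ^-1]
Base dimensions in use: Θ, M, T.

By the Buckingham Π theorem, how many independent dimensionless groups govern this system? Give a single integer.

1

Dimensional matrix (Θ×M×T by m×σ×f×h):
  Θ: [ 0  0  0 -1]
  M: [ 1  1  0  1]
  T: [ 0 -2 -1 -3]
RREF → pivots at {m,σ,h} ⇒ r = 3
n=4, r=3 ⇒ 1 dimensionless group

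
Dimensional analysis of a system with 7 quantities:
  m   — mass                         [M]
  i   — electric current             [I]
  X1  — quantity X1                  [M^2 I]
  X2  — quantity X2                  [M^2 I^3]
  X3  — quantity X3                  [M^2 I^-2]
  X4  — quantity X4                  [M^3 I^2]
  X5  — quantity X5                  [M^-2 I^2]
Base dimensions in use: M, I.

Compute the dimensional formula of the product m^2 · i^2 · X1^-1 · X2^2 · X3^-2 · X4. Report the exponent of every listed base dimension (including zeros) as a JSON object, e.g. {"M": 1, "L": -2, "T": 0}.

Dimensional matrix (M×I by m×i×X1×X2×X3×X4×X5):
  M: [ 1  0  2  2  2  3 -2]
  I: [ 0  1  1  3 -2  2  2]
  [M]: (2)·1+(2)·0+(-1)·2+(2)·2+(-2)·2+(1)·3 = 3
  [I]: (2)·0+(2)·1+(-1)·1+(2)·3+(-2)·-2+(1)·2 = 13
⇒ M^3 I^13

{"M": 3, "I": 13}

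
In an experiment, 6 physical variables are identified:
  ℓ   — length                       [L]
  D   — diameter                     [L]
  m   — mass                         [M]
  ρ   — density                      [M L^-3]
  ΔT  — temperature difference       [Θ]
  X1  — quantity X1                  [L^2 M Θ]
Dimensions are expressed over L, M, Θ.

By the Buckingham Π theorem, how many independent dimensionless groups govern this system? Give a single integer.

3

Write exponents as rows L,M,Θ / cols ℓ,D,m,ρ,ΔT,X1:
  L: [ 1  1  0 -3  0  2]
  M: [ 0  0  1  1  0  1]
  Θ: [ 0  0  0  0  1  1]
Echelon form has 3 nonzero rows (pivots: ℓ,m,ΔT)
6 vars − rank 3 = 3 Π groups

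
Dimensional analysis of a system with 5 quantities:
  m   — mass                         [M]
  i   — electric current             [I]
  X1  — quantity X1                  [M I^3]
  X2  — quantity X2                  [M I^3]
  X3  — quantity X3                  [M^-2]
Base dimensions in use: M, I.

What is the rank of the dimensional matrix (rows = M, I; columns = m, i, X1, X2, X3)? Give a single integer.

Dimensional matrix (M×I by m×i×X1×X2×X3):
  M: [ 1  0  1  1 -2]
  I: [ 0  1  3  3  0]
Row reduction gives pivot columns m,i; rank = 2

2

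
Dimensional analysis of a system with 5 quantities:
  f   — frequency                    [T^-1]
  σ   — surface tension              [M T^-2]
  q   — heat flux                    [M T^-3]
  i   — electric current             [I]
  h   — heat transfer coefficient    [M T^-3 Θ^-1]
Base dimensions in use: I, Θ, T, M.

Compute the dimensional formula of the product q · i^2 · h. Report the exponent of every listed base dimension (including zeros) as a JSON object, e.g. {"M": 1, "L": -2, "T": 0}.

Write exponents as rows I,Θ,T,M / cols f,σ,q,i,h:
  I: [ 0  0  0  1  0]
  Θ: [ 0  0  0  0 -1]
  T: [-1 -2 -3  0 -3]
  M: [ 0  1  1  0  1]
  [I]: (1)·0+(2)·1+(1)·0 = 2
  [Θ]: (1)·0+(2)·0+(1)·-1 = -1
  [T]: (1)·-3+(2)·0+(1)·-3 = -6
  [M]: (1)·1+(2)·0+(1)·1 = 2
⇒ I^2 Θ^-1 T^-6 M^2

{"I": 2, "Θ": -1, "T": -6, "M": 2}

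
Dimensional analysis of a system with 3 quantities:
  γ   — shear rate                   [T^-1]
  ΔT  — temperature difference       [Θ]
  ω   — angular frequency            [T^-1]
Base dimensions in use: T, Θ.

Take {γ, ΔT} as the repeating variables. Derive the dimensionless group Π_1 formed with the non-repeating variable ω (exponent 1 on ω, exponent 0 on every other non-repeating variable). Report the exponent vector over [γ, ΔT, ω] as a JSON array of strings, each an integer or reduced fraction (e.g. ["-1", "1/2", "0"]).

Dimensional matrix (T×Θ by γ×ΔT×ω):
  T: [-1  0 -1]
  Θ: [ 0  1  0]
Echelon form has 2 nonzero rows (pivots: γ,ΔT)
Repeat: γ,ΔT; free: ω
RREF:
  r0: [   1    0    1]
  r1: [   0    1    0]
Fix exponent of ω at 1; solve each RREF row for its pivot's exponent:
  r0: exp(γ) + (1)·1 = 0 ⇒ exp(γ) = -1
  r1: exp(ΔT) + (0)·1 = 0 ⇒ exp(ΔT) = 0
Π_1 = γ^-1 · ω

["-1", "0", "1"]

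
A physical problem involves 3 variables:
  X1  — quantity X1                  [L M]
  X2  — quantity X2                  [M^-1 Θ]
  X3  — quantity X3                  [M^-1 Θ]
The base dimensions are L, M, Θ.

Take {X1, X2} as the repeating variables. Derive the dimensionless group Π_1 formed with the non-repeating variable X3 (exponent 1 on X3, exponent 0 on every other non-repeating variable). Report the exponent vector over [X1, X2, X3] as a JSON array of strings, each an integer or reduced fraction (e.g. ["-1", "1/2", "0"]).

["0", "-1", "1"]

Exponent matrix [L,M,Θ] × [X1,X2,X3]:
  L: [ 1  0  0]
  M: [ 1 -1 -1]
  Θ: [ 0  1  1]
Row reduction gives pivot columns X1,X2; rank = 2
Pivot set = {X1,X2}, free = {X3}
RREF:
  r0: [   1    0    0]
  r1: [   0    1    1]
  r2: [   0    0    0]
Fix exponent of X3 at 1; solve each RREF row for its pivot's exponent:
  r0: exp(X1) + (0)·1 = 0 ⇒ exp(X1) = 0
  r1: exp(X2) + (1)·1 = 0 ⇒ exp(X2) = -1
Π_1 = X2^-1 · X3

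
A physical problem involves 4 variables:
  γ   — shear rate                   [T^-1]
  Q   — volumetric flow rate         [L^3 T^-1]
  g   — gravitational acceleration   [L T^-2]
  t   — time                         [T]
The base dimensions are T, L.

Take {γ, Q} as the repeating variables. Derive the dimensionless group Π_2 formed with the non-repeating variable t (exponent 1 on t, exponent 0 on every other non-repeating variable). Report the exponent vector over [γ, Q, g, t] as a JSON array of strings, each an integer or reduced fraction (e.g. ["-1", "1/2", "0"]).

["1", "0", "0", "1"]

Dimensional matrix (T×L by γ×Q×g×t):
  T: [-1 -1 -2  1]
  L: [ 0  3  1  0]
RREF → pivots at {γ,Q} ⇒ r = 2
Pivot set = {γ,Q}, free = {g,t}
RREF:
  r0: [   1    0  5/3   -1]
  r1: [   0    1  1/3    0]
Fix exponent of t at 1, g at 0; solve each RREF row for its pivot's exponent:
  r0: exp(γ) + (-1)·1 = 0 ⇒ exp(γ) = 1
  r1: exp(Q) + (0)·1 = 0 ⇒ exp(Q) = 0
Π_2 = γ · t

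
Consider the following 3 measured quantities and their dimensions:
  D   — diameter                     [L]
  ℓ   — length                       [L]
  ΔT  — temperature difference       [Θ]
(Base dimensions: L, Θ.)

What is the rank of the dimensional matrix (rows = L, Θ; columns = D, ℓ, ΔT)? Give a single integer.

Dimensional matrix (L×Θ by D×ℓ×ΔT):
  L: [ 1  1  0]
  Θ: [ 0  0  1]
Echelon form has 2 nonzero rows (pivots: D,ΔT)

2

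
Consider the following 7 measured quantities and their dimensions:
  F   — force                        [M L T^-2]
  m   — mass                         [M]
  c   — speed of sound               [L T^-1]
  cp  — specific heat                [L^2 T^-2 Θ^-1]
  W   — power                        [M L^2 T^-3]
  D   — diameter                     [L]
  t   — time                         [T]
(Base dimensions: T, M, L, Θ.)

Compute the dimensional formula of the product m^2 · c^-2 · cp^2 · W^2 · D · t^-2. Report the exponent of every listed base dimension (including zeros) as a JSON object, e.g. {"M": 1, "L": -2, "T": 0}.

Dimensional matrix (T×M×L×Θ by F×m×c×cp×W×D×t):
  T: [-2  0 -1 -2 -3  0  1]
  M: [ 1  1  0  0  1  0  0]
  L: [ 1  0  1  2  2  1  0]
  Θ: [ 0  0  0 -1  0  0  0]
  [T]: (2)·0+(-2)·-1+(2)·-2+(2)·-3+(1)·0+(-2)·1 = -10
  [M]: (2)·1+(-2)·0+(2)·0+(2)·1+(1)·0+(-2)·0 = 4
  [L]: (2)·0+(-2)·1+(2)·2+(2)·2+(1)·1+(-2)·0 = 7
  [Θ]: (2)·0+(-2)·0+(2)·-1+(2)·0+(1)·0+(-2)·0 = -2
⇒ T^-10 M^4 L^7 Θ^-2

{"T": -10, "M": 4, "L": 7, "Θ": -2}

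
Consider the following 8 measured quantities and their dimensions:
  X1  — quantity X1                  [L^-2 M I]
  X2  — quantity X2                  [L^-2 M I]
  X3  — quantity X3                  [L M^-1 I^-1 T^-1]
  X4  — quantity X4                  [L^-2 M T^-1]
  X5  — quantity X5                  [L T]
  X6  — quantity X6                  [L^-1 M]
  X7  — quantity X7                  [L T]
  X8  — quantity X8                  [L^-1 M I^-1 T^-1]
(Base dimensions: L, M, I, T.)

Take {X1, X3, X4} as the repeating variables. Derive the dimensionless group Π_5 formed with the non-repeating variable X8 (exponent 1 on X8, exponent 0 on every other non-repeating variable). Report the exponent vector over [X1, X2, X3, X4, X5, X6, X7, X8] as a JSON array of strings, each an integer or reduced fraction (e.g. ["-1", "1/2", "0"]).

Exponent matrix [L,M,I,T] × [X1,X2,X3,X4,X5,X6,X7,X8]:
  L: [-2 -2  1 -2  1 -1  1 -1]
  M: [ 1  1 -1  1  0  1  0  1]
  I: [ 1  1 -1  0  0  0  0 -1]
  T: [ 0  0 -1 -1  1  0  1 -1]
Echelon form has 3 nonzero rows (pivots: X1,X3,X4)
Pivot set = {X1,X3,X4}, free = {X2,X5,X6,X7,X8}
RREF:
  r0: [   1    1    0    0   -1   -1   -1   -2]
  r1: [   0    0    1    0   -1   -1   -1   -1]
  r2: [   0    0    0    1    0    1    0    2]
  r3: [   0    0    0    0    0    0    0    0]
Fix exponent of X8 at 1, X2 at 0, X5 at 0, X6 at 0, X7 at 0; solve each RREF row for its pivot's exponent:
  r0: exp(X1) + (-2)·1 = 0 ⇒ exp(X1) = 2
  r1: exp(X3) + (-1)·1 = 0 ⇒ exp(X3) = 1
  r2: exp(X4) + (2)·1 = 0 ⇒ exp(X4) = -2
Π_5 = X1^2 · X3 · X4^-2 · X8

["2", "0", "1", "-2", "0", "0", "0", "1"]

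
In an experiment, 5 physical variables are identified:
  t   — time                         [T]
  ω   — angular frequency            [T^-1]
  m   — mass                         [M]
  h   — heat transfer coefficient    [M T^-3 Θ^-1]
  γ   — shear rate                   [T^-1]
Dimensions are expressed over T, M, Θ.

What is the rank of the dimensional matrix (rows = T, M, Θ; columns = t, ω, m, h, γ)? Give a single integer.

3

Write exponents as rows T,M,Θ / cols t,ω,m,h,γ:
  T: [ 1 -1  0 -3 -1]
  M: [ 0  0  1  1  0]
  Θ: [ 0  0  0 -1  0]
Row reduction gives pivot columns t,m,h; rank = 3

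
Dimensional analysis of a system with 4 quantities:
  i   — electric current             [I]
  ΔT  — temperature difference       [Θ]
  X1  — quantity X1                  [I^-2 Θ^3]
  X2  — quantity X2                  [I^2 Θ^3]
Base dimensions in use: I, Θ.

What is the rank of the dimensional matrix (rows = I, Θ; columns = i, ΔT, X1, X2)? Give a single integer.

Dimensional matrix (I×Θ by i×ΔT×X1×X2):
  I: [ 1  0 -2  2]
  Θ: [ 0  1  3  3]
RREF → pivots at {i,ΔT} ⇒ r = 2

2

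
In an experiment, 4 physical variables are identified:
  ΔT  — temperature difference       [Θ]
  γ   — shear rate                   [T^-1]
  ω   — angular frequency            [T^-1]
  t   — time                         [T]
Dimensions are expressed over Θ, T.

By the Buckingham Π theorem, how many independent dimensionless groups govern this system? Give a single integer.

2

Dimensional matrix (Θ×T by ΔT×γ×ω×t):
  Θ: [ 1  0  0  0]
  T: [ 0 -1 -1  1]
Echelon form has 2 nonzero rows (pivots: ΔT,γ)
4 vars − rank 2 = 2 Π groups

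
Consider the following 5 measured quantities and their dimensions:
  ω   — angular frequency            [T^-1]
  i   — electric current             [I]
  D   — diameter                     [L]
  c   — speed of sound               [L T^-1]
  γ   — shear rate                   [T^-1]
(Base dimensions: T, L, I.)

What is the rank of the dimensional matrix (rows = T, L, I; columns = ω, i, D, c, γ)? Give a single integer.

3

Write exponents as rows T,L,I / cols ω,i,D,c,γ:
  T: [-1  0  0 -1 -1]
  L: [ 0  0  1  1  0]
  I: [ 0  1  0  0  0]
Echelon form has 3 nonzero rows (pivots: ω,i,D)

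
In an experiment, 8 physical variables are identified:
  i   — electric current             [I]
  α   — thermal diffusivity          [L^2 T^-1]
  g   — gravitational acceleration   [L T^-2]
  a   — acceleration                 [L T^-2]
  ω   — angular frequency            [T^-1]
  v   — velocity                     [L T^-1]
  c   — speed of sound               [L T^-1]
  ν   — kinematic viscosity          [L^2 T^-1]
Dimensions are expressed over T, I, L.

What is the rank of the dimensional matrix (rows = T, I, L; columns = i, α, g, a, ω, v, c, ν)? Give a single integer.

3

Exponent matrix [T,I,L] × [i,α,g,a,ω,v,c,ν]:
  T: [ 0 -1 -2 -2 -1 -1 -1 -1]
  I: [ 1  0  0  0  0  0  0  0]
  L: [ 0  2  1  1  0  1  1  2]
Echelon form has 3 nonzero rows (pivots: i,α,g)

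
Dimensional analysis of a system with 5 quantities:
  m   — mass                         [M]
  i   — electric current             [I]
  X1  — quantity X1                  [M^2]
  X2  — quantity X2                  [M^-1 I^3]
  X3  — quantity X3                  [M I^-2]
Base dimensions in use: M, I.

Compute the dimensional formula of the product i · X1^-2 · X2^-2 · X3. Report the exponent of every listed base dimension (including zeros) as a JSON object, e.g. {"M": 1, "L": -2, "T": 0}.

Dimensional matrix (M×I by m×i×X1×X2×X3):
  M: [ 1  0  2 -1  1]
  I: [ 0  1  0  3 -2]
  [M]: (1)·0+(-2)·2+(-2)·-1+(1)·1 = -1
  [I]: (1)·1+(-2)·0+(-2)·3+(1)·-2 = -7
⇒ M^-1 I^-7

{"M": -1, "I": -7}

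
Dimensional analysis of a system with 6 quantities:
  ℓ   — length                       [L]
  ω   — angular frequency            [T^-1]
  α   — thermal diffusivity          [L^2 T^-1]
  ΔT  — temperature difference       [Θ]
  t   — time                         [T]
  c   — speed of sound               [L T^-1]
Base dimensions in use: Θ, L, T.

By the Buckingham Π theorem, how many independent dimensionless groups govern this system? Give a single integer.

Write exponents as rows Θ,L,T / cols ℓ,ω,α,ΔT,t,c:
  Θ: [ 0  0  0  1  0  0]
  L: [ 1  0  2  0  0  1]
  T: [ 0 -1 -1  0  1 -1]
Row reduction gives pivot columns ℓ,ω,ΔT; rank = 3
n=6, r=3 ⇒ 3 dimensionless groups

3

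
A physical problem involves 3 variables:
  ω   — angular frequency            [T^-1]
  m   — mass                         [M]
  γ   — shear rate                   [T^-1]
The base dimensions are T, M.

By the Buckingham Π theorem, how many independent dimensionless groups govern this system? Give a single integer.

Dimensional matrix (T×M by ω×m×γ):
  T: [-1  0 -1]
  M: [ 0  1  0]
Echelon form has 2 nonzero rows (pivots: ω,m)
n=3, r=2 ⇒ 1 dimensionless group

1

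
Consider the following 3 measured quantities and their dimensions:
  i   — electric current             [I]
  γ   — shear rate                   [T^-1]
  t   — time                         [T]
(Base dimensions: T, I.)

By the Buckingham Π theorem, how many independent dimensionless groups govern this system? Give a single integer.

1

Dimensional matrix (T×I by i×γ×t):
  T: [ 0 -1  1]
  I: [ 1  0  0]
Echelon form has 2 nonzero rows (pivots: i,γ)
n=3, r=2 ⇒ 1 dimensionless group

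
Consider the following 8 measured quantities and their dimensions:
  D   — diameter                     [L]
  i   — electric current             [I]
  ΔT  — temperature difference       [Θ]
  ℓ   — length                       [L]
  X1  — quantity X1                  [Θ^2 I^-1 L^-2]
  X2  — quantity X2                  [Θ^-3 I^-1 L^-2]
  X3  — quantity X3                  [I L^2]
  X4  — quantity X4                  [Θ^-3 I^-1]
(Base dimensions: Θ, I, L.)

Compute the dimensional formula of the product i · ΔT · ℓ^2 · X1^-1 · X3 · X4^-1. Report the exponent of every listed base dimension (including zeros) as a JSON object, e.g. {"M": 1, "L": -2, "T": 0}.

{"Θ": 2, "I": 4, "L": 6}

Write exponents as rows Θ,I,L / cols D,i,ΔT,ℓ,X1,X2,X3,X4:
  Θ: [ 0  0  1  0  2 -3  0 -3]
  I: [ 0  1  0  0 -1 -1  1 -1]
  L: [ 1  0  0  1 -2 -2  2  0]
  [Θ]: (1)·0+(1)·1+(2)·0+(-1)·2+(1)·0+(-1)·-3 = 2
  [I]: (1)·1+(1)·0+(2)·0+(-1)·-1+(1)·1+(-1)·-1 = 4
  [L]: (1)·0+(1)·0+(2)·1+(-1)·-2+(1)·2+(-1)·0 = 6
⇒ Θ^2 I^4 L^6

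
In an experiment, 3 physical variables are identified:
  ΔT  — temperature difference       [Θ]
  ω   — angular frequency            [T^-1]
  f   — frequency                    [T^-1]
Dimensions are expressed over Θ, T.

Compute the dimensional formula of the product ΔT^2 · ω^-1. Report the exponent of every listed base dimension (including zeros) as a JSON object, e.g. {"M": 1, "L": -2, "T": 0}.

{"Θ": 2, "T": 1}

Dimensional matrix (Θ×T by ΔT×ω×f):
  Θ: [ 1  0  0]
  T: [ 0 -1 -1]
  [Θ]: (2)·1+(-1)·0 = 2
  [T]: (2)·0+(-1)·-1 = 1
⇒ Θ^2 T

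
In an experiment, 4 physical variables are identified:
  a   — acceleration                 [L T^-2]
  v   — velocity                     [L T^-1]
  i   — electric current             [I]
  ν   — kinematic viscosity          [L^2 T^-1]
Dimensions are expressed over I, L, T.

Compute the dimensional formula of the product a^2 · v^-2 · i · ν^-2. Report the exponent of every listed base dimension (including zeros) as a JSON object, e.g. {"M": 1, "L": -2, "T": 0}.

Write exponents as rows I,L,T / cols a,v,i,ν:
  I: [ 0  0  1  0]
  L: [ 1  1  0  2]
  T: [-2 -1  0 -1]
  [I]: (2)·0+(-2)·0+(1)·1+(-2)·0 = 1
  [L]: (2)·1+(-2)·1+(1)·0+(-2)·2 = -4
  [T]: (2)·-2+(-2)·-1+(1)·0+(-2)·-1 = 0
⇒ I L^-4

{"I": 1, "L": -4, "T": 0}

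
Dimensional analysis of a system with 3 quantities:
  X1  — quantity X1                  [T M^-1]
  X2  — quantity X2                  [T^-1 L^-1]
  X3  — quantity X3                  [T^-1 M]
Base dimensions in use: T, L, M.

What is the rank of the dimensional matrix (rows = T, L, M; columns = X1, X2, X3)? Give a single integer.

Dimensional matrix (T×L×M by X1×X2×X3):
  T: [ 1 -1 -1]
  L: [ 0 -1  0]
  M: [-1  0  1]
RREF → pivots at {X1,X2} ⇒ r = 2

2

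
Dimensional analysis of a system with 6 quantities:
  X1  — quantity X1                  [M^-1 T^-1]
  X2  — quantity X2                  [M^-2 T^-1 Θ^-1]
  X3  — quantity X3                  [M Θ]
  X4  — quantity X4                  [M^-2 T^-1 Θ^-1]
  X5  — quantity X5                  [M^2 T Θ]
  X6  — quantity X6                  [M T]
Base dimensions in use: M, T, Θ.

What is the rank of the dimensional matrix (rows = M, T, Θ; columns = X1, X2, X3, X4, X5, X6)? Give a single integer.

Write exponents as rows M,T,Θ / cols X1,X2,X3,X4,X5,X6:
  M: [-1 -2  1 -2  2  1]
  T: [-1 -1  0 -1  1  1]
  Θ: [ 0 -1  1 -1  1  0]
Echelon form has 2 nonzero rows (pivots: X1,X2)

2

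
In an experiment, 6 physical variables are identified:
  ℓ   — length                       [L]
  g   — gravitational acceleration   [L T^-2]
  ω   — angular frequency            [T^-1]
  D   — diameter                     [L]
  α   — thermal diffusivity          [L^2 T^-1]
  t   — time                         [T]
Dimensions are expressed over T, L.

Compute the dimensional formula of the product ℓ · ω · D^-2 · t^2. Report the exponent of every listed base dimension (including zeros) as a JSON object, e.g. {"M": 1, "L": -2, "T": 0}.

{"T": 1, "L": -1}

Exponent matrix [T,L] × [ℓ,g,ω,D,α,t]:
  T: [ 0 -2 -1  0 -1  1]
  L: [ 1  1  0  1  2  0]
  [T]: (1)·0+(1)·-1+(-2)·0+(2)·1 = 1
  [L]: (1)·1+(1)·0+(-2)·1+(2)·0 = -1
⇒ T L^-1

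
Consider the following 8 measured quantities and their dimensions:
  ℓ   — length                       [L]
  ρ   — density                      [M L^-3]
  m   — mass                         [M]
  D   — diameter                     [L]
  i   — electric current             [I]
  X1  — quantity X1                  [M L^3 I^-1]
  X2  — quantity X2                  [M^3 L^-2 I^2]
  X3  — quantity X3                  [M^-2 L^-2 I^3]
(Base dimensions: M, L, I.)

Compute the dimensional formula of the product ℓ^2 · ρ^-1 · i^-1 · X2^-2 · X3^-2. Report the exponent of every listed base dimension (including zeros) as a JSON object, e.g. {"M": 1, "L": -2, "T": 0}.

{"M": -3, "L": 13, "I": -11}

Dimensional matrix (M×L×I by ℓ×ρ×m×D×i×X1×X2×X3):
  M: [ 0  1  1  0  0  1  3 -2]
  L: [ 1 -3  0  1  0  3 -2 -2]
  I: [ 0  0  0  0  1 -1  2  3]
  [M]: (2)·0+(-1)·1+(-1)·0+(-2)·3+(-2)·-2 = -3
  [L]: (2)·1+(-1)·-3+(-1)·0+(-2)·-2+(-2)·-2 = 13
  [I]: (2)·0+(-1)·0+(-1)·1+(-2)·2+(-2)·3 = -11
⇒ M^-3 L^13 I^-11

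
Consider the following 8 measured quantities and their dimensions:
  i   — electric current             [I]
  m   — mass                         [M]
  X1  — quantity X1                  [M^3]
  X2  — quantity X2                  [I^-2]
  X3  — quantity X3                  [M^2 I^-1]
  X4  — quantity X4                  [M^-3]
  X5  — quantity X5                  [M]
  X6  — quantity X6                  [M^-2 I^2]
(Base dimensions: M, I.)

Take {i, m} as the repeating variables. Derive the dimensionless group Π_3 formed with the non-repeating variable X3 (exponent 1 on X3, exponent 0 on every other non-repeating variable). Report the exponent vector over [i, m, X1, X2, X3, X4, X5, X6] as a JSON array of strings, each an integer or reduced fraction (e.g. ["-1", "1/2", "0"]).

Dimensional matrix (M×I by i×m×X1×X2×X3×X4×X5×X6):
  M: [ 0  1  3  0  2 -3  1 -2]
  I: [ 1  0  0 -2 -1  0  0  2]
Row reduction gives pivot columns i,m; rank = 2
Pivot set = {i,m}, free = {X1,X2,X3,X4,X5,X6}
RREF:
  r0: [   1    0    0   -2   -1    0    0    2]
  r1: [   0    1    3    0    2   -3    1   -2]
Fix exponent of X3 at 1, X1 at 0, X2 at 0, X4 at 0, X5 at 0, X6 at 0; solve each RREF row for its pivot's exponent:
  r0: exp(i) + (-1)·1 = 0 ⇒ exp(i) = 1
  r1: exp(m) + (2)·1 = 0 ⇒ exp(m) = -2
Π_3 = i · m^-2 · X3

["1", "-2", "0", "0", "1", "0", "0", "0"]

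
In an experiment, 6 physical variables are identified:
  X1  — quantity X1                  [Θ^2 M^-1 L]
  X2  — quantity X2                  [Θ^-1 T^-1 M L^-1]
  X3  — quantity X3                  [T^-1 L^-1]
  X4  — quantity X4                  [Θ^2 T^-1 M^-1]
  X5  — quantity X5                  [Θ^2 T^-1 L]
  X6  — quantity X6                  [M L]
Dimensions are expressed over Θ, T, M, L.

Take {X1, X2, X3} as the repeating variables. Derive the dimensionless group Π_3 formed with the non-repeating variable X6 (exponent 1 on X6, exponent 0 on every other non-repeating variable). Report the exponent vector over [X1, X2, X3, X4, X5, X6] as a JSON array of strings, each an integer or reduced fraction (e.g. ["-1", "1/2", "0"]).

["-1", "-2", "2", "0", "0", "1"]

Exponent matrix [Θ,T,M,L] × [X1,X2,X3,X4,X5,X6]:
  Θ: [ 2 -1  0  2  2  0]
  T: [ 0 -1 -1 -1 -1  0]
  M: [-1  1  0 -1  0  1]
  L: [ 1 -1 -1  0  1  1]
Echelon form has 3 nonzero rows (pivots: X1,X2,X3)
Pivot set = {X1,X2,X3}, free = {X4,X5,X6}
RREF:
  r0: [   1    0    0    1    2    1]
  r1: [   0    1    0    0    2    2]
  r2: [   0    0    1    1   -1   -2]
  r3: [   0    0    0    0    0    0]
Fix exponent of X6 at 1, X4 at 0, X5 at 0; solve each RREF row for its pivot's exponent:
  r0: exp(X1) + (1)·1 = 0 ⇒ exp(X1) = -1
  r1: exp(X2) + (2)·1 = 0 ⇒ exp(X2) = -2
  r2: exp(X3) + (-2)·1 = 0 ⇒ exp(X3) = 2
Π_3 = X1^-1 · X2^-2 · X3^2 · X6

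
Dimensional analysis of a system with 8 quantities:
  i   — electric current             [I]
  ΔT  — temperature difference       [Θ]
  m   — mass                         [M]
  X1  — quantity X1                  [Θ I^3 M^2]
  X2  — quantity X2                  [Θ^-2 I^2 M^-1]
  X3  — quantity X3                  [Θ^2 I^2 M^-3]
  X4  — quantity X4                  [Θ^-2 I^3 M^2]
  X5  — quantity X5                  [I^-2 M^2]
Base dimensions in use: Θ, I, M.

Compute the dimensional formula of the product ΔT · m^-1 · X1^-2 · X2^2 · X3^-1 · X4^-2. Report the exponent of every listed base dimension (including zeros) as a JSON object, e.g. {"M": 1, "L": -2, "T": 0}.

Dimensional matrix (Θ×I×M by i×ΔT×m×X1×X2×X3×X4×X5):
  Θ: [ 0  1  0  1 -2  2 -2  0]
  I: [ 1  0  0  3  2  2  3 -2]
  M: [ 0  0  1  2 -1 -3  2  2]
  [Θ]: (1)·1+(-1)·0+(-2)·1+(2)·-2+(-1)·2+(-2)·-2 = -3
  [I]: (1)·0+(-1)·0+(-2)·3+(2)·2+(-1)·2+(-2)·3 = -10
  [M]: (1)·0+(-1)·1+(-2)·2+(2)·-1+(-1)·-3+(-2)·2 = -8
⇒ Θ^-3 I^-10 M^-8

{"Θ": -3, "I": -10, "M": -8}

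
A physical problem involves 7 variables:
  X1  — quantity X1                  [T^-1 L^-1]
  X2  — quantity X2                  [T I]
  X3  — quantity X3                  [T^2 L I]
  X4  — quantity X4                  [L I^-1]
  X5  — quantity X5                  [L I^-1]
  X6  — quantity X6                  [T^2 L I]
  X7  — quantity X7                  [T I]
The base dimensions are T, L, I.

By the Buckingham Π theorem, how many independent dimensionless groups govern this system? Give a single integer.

Write exponents as rows T,L,I / cols X1,X2,X3,X4,X5,X6,X7:
  T: [-1  1  2  0  0  2  1]
  L: [-1  0  1  1  1  1  0]
  I: [ 0  1  1 -1 -1  1  1]
Echelon form has 2 nonzero rows (pivots: X1,X2)
7 vars − rank 2 = 5 Π groups

5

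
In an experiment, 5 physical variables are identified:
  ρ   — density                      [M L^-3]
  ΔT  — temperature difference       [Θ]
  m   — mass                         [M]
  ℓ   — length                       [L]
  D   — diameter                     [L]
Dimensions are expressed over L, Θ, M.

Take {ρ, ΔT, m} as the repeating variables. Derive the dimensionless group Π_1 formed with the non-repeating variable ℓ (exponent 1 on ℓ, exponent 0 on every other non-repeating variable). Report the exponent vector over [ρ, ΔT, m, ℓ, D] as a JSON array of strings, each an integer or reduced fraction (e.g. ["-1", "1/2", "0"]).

["1/3", "0", "-1/3", "1", "0"]

Dimensional matrix (L×Θ×M by ρ×ΔT×m×ℓ×D):
  L: [-3  0  0  1  1]
  Θ: [ 0  1  0  0  0]
  M: [ 1  0  1  0  0]
Echelon form has 3 nonzero rows (pivots: ρ,ΔT,m)
Pivot set = {ρ,ΔT,m}, free = {ℓ,D}
RREF:
  r0: [   1    0    0 -1/3 -1/3]
  r1: [   0    1    0    0    0]
  r2: [   0    0    1  1/3  1/3]
Fix exponent of ℓ at 1, D at 0; solve each RREF row for its pivot's exponent:
  r0: exp(ρ) + (-1/3)·1 = 0 ⇒ exp(ρ) = 1/3
  r1: exp(ΔT) + (0)·1 = 0 ⇒ exp(ΔT) = 0
  r2: exp(m) + (1/3)·1 = 0 ⇒ exp(m) = -1/3
Π_1 = ρ^(1/3) · m^(-1/3) · ℓ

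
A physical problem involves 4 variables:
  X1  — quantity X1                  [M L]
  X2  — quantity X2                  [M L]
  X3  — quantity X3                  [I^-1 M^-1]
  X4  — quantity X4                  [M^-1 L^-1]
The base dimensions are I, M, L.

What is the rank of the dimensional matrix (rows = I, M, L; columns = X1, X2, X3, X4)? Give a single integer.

2

Exponent matrix [I,M,L] × [X1,X2,X3,X4]:
  I: [ 0  0 -1  0]
  M: [ 1  1 -1 -1]
  L: [ 1  1  0 -1]
RREF → pivots at {X1,X3} ⇒ r = 2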